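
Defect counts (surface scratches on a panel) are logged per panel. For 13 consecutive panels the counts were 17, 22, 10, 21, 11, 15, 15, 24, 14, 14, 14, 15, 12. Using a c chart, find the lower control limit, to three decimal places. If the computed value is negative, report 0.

c̄ = (17 + 22 + 10 + 21 + 11 + 15 + 15 + 24 + 14 + 14 + 14 + 15 + 12) / 13 = 204 / 13 = 15.6923
LCL = c̄ − 3√c̄ = 15.6923 − 3 × 3.9614 = 3.8083

3.808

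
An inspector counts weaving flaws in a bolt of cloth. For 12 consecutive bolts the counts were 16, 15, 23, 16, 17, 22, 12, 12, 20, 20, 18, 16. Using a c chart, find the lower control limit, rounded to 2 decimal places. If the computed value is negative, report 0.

4.79

c̄ = (16 + 15 + 23 + 16 + 17 + 22 + 12 + 12 + 20 + 20 + 18 + 16) / 12 = 207 / 12 = 17.2500
LCL = c̄ − 3√c̄ = 17.2500 − 3 × 4.1533 = 4.7901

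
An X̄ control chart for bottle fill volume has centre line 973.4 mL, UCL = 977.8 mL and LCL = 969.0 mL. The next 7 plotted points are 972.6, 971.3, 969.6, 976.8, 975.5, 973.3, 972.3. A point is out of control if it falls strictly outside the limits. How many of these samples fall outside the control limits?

All 7 points lie within [969.0, 977.8].

0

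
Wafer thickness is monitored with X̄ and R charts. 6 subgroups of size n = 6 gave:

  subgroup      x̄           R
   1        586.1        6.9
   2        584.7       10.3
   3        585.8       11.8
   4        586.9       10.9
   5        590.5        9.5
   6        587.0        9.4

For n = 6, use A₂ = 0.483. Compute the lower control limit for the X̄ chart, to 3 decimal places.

582.100

X̄̄ = (586.1 + 584.7 + 585.8 + 586.9 + 590.5 + 587.0) / 6 = 3521.0000 / 6 = 586.8333
R̄ = (6.9 + 10.3 + 11.8 + 10.9 + 9.5 + 9.4) / 6 = 58.8000 / 6 = 9.8000
LCL = X̄̄ − A₂·R̄ = 586.8333 − 0.483 × 9.8000 = 582.0999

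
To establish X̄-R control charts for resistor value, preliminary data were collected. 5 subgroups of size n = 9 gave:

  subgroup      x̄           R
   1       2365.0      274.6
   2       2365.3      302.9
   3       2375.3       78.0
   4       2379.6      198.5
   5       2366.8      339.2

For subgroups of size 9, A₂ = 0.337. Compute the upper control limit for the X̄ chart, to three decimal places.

2450.822

X̄̄ = (2365.0 + 2365.3 + 2375.3 + 2379.6 + 2366.8) / 5 = 11852.0000 / 5 = 2370.4000
R̄ = (274.6 + 302.9 + 78.0 + 198.5 + 339.2) / 5 = 1193.2000 / 5 = 238.6400
UCL = X̄̄ + A₂·R̄ = 2370.4000 + 0.337 × 238.6400 = 2450.8217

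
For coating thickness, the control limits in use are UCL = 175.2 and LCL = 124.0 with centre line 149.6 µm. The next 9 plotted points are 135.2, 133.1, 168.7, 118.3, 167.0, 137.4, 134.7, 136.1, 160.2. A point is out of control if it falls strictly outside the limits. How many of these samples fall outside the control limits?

1

Compare each point to [124.0, 175.2]: sample 4 = 118.3 < LCL.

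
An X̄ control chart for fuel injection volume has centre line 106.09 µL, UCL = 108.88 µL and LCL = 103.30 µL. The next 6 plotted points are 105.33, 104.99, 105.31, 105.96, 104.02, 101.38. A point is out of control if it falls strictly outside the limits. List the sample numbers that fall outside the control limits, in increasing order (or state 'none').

Compare each point to [103.30, 108.88]: sample 6 = 101.38 < LCL.

6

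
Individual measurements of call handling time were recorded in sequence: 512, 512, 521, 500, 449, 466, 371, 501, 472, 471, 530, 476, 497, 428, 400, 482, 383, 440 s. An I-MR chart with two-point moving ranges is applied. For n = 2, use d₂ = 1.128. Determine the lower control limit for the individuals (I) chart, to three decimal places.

338.680

X̄ = (512 + 512 + 521 + 500 + 449 + 466 + 371 + 501 + 472 + 471 + 530 + 476 + 497 + 428 + 400 + 482 + 383 + 440) / 18 = 467.2778
Moving ranges: 0, 9, 21, 51, 17, 95, 130, 29, 1, 59, 54, 21, 69, 28, 82, 99, 57; M̄R̄ = 822.0000 / 17 = 48.3529
LCL = X̄ − 3·M̄R̄/d₂ = 467.2778 − 3 × 48.3529 / 1.128 = 338.6795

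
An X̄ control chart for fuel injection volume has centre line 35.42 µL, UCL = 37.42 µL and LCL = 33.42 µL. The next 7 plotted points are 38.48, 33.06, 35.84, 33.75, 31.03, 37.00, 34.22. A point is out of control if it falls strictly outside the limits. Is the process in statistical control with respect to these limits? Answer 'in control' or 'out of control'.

Compare each point to [33.42, 37.42]: sample 1 = 38.48 > UCL; sample 2 = 33.06 < LCL; sample 5 = 31.03 < LCL.

out of control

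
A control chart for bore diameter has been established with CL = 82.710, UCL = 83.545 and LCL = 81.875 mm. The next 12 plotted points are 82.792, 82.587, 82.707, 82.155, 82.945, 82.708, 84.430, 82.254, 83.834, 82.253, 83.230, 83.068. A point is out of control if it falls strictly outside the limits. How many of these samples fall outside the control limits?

2

Compare each point to [81.875, 83.545]: sample 7 = 84.430 > UCL; sample 9 = 83.834 > UCL.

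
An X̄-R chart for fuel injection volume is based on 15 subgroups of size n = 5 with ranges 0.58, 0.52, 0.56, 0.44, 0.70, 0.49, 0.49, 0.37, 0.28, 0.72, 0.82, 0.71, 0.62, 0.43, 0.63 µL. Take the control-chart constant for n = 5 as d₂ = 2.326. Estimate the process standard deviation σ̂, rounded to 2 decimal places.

0.24

R̄ = (0.58 + 0.52 + 0.56 + 0.44 + 0.70 + 0.49 + 0.49 + 0.37 + 0.28 + 0.72 + 0.82 + 0.71 + 0.62 + 0.43 + 0.63) / 15 = 0.5573
σ̂ = R̄ / d₂ = 0.5573 / 2.326 = 0.2396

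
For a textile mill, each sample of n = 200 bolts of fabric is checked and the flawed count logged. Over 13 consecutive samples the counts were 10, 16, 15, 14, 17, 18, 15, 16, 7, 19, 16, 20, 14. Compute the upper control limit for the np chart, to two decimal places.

26.38

p̄ = Σdᵢ / (k·n) = 197 / (13 × 200) = 0.07577
UCL = np̄ + 3·√(np̄(1−p̄)) = 15.1538 + 3 × √(15.1538×0.92423) = 15.1538 + 3 × 3.7424 = 26.3811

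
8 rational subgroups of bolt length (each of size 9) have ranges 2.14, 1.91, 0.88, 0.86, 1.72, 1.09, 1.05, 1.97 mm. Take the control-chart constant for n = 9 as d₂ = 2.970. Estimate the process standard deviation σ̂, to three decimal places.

R̄ = (2.14 + 1.91 + 0.88 + 0.86 + 1.72 + 1.09 + 1.05 + 1.97) / 8 = 1.4525
σ̂ = R̄ / d₂ = 1.4525 / 2.970 = 0.4891

0.489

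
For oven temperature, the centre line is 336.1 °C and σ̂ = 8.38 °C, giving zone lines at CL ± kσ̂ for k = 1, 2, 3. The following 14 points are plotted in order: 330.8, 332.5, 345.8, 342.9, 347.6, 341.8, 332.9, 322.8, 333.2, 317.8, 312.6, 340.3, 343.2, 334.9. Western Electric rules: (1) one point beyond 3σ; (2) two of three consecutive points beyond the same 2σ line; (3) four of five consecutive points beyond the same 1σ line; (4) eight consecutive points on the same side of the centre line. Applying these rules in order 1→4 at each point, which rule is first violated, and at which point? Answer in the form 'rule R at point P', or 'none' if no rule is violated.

Zone of each point (C = within 1σ̂, B = 1σ̂–2σ̂, A = 2σ̂–3σ̂, * = beyond 3σ̂; sign = side of CL): 1:-C, 2:-C, 3:+B, 4:+C, 5:+B, 6:+C, 7:-C, 8:-B, 9:-C, 10:-A, 11:-A, 12:+C, 13:+C, 14:-C
Rule 2 (two of three consecutive points beyond the same 2σ limit) is satisfied at point 11.

rule 2 at point 11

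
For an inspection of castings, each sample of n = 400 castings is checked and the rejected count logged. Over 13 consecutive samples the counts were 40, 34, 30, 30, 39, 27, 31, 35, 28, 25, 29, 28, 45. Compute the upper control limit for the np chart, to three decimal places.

48.751

p̄ = Σdᵢ / (k·n) = 421 / (13 × 400) = 0.08096
UCL = np̄ + 3·√(np̄(1−p̄)) = 32.3846 + 3 × √(32.3846×0.91904) = 32.3846 + 3 × 5.4555 = 48.7512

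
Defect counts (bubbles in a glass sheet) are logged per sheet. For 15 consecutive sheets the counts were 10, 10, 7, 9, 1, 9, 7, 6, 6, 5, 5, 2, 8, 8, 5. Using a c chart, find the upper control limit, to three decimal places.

c̄ = (10 + 10 + 7 + 9 + 1 + 9 + 7 + 6 + 6 + 5 + 5 + 2 + 8 + 8 + 5) / 15 = 98 / 15 = 6.5333
UCL = c̄ + 3√c̄ = 6.5333 + 3 × √6.5333 = 6.5333 + 3 × 2.5560 = 14.2014

14.201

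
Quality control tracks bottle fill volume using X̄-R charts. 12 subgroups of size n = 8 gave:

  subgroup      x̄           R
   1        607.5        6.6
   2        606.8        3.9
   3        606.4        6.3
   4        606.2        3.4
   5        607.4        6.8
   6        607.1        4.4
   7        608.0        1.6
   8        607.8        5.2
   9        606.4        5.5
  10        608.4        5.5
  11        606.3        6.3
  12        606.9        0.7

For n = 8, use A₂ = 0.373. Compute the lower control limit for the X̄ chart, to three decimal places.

605.353

X̄̄ = (607.5 + 606.8 + 606.4 + 606.2 + 607.4 + 607.1 + 608.0 + 607.8 + 606.4 + 608.4 + 606.3 + 606.9) / 12 = 7285.2000 / 12 = 607.1000
R̄ = (6.6 + 3.9 + 6.3 + 3.4 + 6.8 + 4.4 + 1.6 + 5.2 + 5.5 + 5.5 + 6.3 + 0.7) / 12 = 56.2000 / 12 = 4.6833
LCL = X̄̄ − A₂·R̄ = 607.1000 − 0.373 × 4.6833 = 605.3531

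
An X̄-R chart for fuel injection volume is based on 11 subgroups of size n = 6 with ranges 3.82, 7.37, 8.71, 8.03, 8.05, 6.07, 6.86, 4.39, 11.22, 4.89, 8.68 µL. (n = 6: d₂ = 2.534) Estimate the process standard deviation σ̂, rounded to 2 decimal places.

R̄ = (3.82 + 7.37 + 8.71 + 8.03 + 8.05 + 6.07 + 6.86 + 4.39 + 11.22 + 4.89 + 8.68) / 11 = 7.0991
σ̂ = R̄ / d₂ = 7.0991 / 2.534 = 2.8015

2.80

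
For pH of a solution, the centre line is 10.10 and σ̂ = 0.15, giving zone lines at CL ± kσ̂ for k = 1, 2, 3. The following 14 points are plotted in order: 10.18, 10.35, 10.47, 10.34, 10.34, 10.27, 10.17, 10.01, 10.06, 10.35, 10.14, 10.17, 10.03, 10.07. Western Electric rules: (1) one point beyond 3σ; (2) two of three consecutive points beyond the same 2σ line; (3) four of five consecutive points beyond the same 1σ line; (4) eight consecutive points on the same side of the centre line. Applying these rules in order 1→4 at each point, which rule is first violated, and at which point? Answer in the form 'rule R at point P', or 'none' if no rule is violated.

Zone of each point (C = within 1σ̂, B = 1σ̂–2σ̂, A = 2σ̂–3σ̂, * = beyond 3σ̂; sign = side of CL): 1:+C, 2:+B, 3:+A, 4:+B, 5:+B, 6:+B, 7:+C, 8:-C, 9:-C, 10:+B, 11:+C, 12:+C, 13:-C, 14:-C
Rule 3 (four of five consecutive points beyond the same 1σ limit) is satisfied at point 5.

rule 3 at point 5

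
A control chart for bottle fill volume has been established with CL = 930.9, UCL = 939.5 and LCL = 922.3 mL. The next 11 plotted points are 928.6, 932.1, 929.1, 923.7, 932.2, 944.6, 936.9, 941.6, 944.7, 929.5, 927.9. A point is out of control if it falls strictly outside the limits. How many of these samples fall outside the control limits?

3

Compare each point to [922.3, 939.5]: sample 6 = 944.6 > UCL; sample 8 = 941.6 > UCL; sample 9 = 944.7 > UCL.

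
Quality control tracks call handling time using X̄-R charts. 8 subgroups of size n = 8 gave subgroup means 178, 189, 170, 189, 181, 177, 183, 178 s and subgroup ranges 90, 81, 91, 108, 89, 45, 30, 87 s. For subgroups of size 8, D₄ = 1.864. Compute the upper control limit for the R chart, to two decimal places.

144.69

R̄ = (90 + 81 + 91 + 108 + 89 + 45 + 30 + 87) / 8 = 621.0000 / 8 = 77.6250
UCL_R = D₄·R̄ = 1.864 × 77.6250 = 144.6930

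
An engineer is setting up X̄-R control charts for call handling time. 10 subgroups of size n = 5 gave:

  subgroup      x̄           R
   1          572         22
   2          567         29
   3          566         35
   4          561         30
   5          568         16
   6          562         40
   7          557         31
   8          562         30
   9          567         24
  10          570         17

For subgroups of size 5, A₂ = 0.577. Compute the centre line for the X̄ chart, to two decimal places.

565.20

X̄̄ = (572 + 567 + 566 + 561 + 568 + 562 + 557 + 562 + 567 + 570) / 10 = 5652.0000 / 10 = 565.2000
CL = X̄̄ = 565.2000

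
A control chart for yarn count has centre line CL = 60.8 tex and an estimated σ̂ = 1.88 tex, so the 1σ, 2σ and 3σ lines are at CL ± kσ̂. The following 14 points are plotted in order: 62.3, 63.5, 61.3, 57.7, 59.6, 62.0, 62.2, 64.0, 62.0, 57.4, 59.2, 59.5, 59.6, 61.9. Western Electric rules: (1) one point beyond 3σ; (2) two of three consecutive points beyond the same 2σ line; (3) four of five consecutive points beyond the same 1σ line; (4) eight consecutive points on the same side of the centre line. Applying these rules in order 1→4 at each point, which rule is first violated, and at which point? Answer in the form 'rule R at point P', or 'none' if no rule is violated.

none

Zone of each point (C = within 1σ̂, B = 1σ̂–2σ̂, A = 2σ̂–3σ̂, * = beyond 3σ̂; sign = side of CL): 1:+C, 2:+B, 3:+C, 4:-B, 5:-C, 6:+C, 7:+C, 8:+B, 9:+C, 10:-B, 11:-C, 12:-C, 13:-C, 14:+C
No rule fires across all 14 points.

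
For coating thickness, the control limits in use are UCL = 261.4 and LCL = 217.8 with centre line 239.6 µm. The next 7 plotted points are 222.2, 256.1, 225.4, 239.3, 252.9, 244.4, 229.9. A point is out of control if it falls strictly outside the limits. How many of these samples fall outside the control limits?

0

All 7 points lie within [217.8, 261.4].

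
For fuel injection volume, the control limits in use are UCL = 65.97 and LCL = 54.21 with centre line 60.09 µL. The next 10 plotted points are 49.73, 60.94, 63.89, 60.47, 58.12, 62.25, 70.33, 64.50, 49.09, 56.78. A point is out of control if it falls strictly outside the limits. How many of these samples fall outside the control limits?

Compare each point to [54.21, 65.97]: sample 1 = 49.73 < LCL; sample 7 = 70.33 > UCL; sample 9 = 49.09 < LCL.

3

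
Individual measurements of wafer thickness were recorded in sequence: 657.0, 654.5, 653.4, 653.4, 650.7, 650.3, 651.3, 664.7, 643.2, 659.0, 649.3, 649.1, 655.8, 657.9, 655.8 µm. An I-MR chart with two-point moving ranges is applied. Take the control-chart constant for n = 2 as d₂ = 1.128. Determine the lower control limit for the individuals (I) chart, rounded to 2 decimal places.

638.65

X̄ = (657.0 + 654.5 + 653.4 + 653.4 + 650.7 + 650.3 + 651.3 + 664.7 + 643.2 + 659.0 + 649.3 + 649.1 + 655.8 + 657.9 + 655.8) / 15 = 653.6933
Moving ranges: 2.5, 1.1, 0.0, 2.7, 0.4, 1.0, 13.4, 21.5, 15.8, 9.7, 0.2, 6.7, 2.1, 2.1; M̄R̄ = 79.2000 / 14 = 5.6571
LCL = X̄ − 3·M̄R̄/d₂ = 653.6933 − 3 × 5.6571 / 1.128 = 638.6477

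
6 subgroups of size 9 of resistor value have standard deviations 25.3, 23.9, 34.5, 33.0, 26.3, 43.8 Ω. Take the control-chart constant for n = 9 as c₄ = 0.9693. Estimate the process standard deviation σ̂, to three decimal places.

s̄ = (25.3 + 23.9 + 34.5 + 33.0 + 26.3 + 43.8) / 6 = 31.1333
σ̂ = s̄ / c₄ = 31.1333 / 0.9693 = 32.1194

32.119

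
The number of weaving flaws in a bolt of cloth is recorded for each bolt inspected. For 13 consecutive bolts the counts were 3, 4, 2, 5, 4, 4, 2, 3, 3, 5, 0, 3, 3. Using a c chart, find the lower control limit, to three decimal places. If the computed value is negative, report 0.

0.000

c̄ = (3 + 4 + 2 + 5 + 4 + 4 + 2 + 3 + 3 + 5 + 0 + 3 + 3) / 13 = 41 / 13 = 3.1538
LCL = c̄ − 3√c̄ = 3.1538 − 3 × 1.7759 = -2.1739 → 0 (cannot be negative)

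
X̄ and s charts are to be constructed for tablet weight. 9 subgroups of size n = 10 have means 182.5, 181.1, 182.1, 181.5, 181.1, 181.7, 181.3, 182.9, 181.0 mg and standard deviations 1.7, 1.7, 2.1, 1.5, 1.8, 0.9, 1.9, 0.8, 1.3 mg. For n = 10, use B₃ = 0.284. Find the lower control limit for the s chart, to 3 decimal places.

s̄ = (1.7 + 1.7 + 2.1 + 1.5 + 1.8 + 0.9 + 1.9 + 0.8 + 1.3) / 9 = 1.5222
LCL_s = B₃·s̄ = 0.284 × 1.5222 = 0.4323

0.432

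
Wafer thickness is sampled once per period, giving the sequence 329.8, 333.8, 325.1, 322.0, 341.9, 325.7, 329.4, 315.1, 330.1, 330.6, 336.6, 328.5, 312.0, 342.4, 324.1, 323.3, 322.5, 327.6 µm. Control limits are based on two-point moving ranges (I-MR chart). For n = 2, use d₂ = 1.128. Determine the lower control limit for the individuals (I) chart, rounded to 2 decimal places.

300.99

X̄ = (329.8 + 333.8 + 325.1 + 322.0 + 341.9 + 325.7 + 329.4 + 315.1 + 330.1 + 330.6 + 336.6 + 328.5 + 312.0 + 342.4 + 324.1 + 323.3 + 322.5 + 327.6) / 18 = 327.8056
Moving ranges: 4.0, 8.7, 3.1, 19.9, 16.2, 3.7, 14.3, 15.0, 0.5, 6.0, 8.1, 16.5, 30.4, 18.3, 0.8, 0.8, 5.1; M̄R̄ = 171.4000 / 17 = 10.0824
LCL = X̄ − 3·M̄R̄/d₂ = 327.8056 − 3 × 10.0824 / 1.128 = 300.9908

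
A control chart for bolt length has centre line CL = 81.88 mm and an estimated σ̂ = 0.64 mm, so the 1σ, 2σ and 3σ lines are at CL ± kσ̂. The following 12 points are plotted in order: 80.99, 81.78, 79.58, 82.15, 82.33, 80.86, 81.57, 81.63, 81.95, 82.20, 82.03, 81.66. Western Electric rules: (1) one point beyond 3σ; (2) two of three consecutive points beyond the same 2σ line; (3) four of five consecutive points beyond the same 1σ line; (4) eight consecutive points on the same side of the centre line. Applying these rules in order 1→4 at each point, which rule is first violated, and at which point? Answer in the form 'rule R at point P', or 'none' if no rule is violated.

Zone of each point (C = within 1σ̂, B = 1σ̂–2σ̂, A = 2σ̂–3σ̂, * = beyond 3σ̂; sign = side of CL): 1:-B, 2:-C, 3:-*, 4:+C, 5:+C, 6:-B, 7:-C, 8:-C, 9:+C, 10:+C, 11:+C, 12:-C
Rule 1 (one point beyond the 3σ limits) is satisfied at point 3.

rule 1 at point 3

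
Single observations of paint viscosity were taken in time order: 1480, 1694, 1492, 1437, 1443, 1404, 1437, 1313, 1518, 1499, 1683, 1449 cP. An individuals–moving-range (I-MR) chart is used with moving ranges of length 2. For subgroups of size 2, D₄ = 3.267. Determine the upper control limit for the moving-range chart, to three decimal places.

Moving ranges: 214, 202, 55, 6, 39, 33, 124, 205, 19, 184, 234; M̄R̄ = 1315.0000 / 11 = 119.5455
UCL_MR = D₄·M̄R̄ = 3.267 × 119.5455 = 390.5550

390.555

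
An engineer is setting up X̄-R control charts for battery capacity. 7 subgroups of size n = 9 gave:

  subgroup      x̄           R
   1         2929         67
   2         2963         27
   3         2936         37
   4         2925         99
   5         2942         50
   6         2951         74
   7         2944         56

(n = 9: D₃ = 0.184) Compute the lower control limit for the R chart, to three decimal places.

10.777

R̄ = (67 + 27 + 37 + 99 + 50 + 74 + 56) / 7 = 410.0000 / 7 = 58.5714
LCL_R = D₃·R̄ = 0.184 × 58.5714 = 10.7771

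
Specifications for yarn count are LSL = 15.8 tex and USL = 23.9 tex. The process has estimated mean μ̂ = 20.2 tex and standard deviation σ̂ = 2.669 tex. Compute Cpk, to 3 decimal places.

Cpu = (USL − μ̂) / (3σ̂) = (23.9 − 20.2) / (3 × 2.669) = 0.4621; Cpl = (μ̂ − LSL) / (3σ̂) = (20.2 − 15.8) / (3 × 2.669) = 0.5495; Cpk = min(Cpu, Cpl) = 0.4621

0.462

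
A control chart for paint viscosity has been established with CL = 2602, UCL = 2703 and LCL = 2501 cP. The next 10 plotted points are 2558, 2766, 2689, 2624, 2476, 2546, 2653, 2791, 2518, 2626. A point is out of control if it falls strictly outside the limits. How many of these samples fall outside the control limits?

Compare each point to [2501, 2703]: sample 2 = 2766 > UCL; sample 5 = 2476 < LCL; sample 8 = 2791 > UCL.

3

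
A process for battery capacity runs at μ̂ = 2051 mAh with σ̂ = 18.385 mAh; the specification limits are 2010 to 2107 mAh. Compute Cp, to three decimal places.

0.879

Cp = (USL − LSL) / (6σ̂) = (2107 − 2010) / (6 × 18.385) = 97.0000 / 110.3100 = 0.8793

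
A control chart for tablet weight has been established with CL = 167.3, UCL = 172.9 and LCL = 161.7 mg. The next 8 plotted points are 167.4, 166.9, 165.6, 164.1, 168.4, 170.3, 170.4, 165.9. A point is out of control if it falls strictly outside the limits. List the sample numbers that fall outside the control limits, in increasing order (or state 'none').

none

All 8 points lie within [161.7, 172.9].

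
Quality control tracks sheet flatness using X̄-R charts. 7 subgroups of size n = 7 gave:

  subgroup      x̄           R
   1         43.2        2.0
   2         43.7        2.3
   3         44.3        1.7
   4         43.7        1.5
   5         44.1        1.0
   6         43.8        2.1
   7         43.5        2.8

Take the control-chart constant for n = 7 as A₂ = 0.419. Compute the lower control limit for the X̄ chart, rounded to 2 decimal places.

42.96

X̄̄ = (43.2 + 43.7 + 44.3 + 43.7 + 44.1 + 43.8 + 43.5) / 7 = 306.3000 / 7 = 43.7571
R̄ = (2.0 + 2.3 + 1.7 + 1.5 + 1.0 + 2.1 + 2.8) / 7 = 13.4000 / 7 = 1.9143
LCL = X̄̄ − A₂·R̄ = 43.7571 − 0.419 × 1.9143 = 42.9551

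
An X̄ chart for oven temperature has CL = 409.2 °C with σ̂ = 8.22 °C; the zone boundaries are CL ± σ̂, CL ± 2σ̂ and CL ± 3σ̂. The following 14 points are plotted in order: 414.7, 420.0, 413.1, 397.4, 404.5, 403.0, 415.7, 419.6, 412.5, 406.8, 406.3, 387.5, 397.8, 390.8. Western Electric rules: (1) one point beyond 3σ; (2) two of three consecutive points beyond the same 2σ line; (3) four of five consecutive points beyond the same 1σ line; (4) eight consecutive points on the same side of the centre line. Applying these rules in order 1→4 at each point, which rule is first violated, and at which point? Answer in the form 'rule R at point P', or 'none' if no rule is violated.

Zone of each point (C = within 1σ̂, B = 1σ̂–2σ̂, A = 2σ̂–3σ̂, * = beyond 3σ̂; sign = side of CL): 1:+C, 2:+B, 3:+C, 4:-B, 5:-C, 6:-C, 7:+C, 8:+B, 9:+C, 10:-C, 11:-C, 12:-A, 13:-B, 14:-A
Rule 2 (two of three consecutive points beyond the same 2σ limit) is satisfied at point 14.

rule 2 at point 14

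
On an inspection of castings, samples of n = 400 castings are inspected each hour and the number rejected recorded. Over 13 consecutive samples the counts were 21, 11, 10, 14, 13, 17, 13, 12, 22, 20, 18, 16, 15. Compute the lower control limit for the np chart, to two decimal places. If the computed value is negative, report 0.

3.94

p̄ = Σdᵢ / (k·n) = 202 / (13 × 400) = 0.03885
LCL = np̄ − 3·√(np̄(1−p̄)) = 15.5385 − 3 × 3.8646 = 3.9448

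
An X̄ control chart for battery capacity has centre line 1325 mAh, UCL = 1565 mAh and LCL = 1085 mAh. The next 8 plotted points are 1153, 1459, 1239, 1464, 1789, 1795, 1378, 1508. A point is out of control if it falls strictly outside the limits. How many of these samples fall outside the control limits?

2

Compare each point to [1085, 1565]: sample 5 = 1789 > UCL; sample 6 = 1795 > UCL.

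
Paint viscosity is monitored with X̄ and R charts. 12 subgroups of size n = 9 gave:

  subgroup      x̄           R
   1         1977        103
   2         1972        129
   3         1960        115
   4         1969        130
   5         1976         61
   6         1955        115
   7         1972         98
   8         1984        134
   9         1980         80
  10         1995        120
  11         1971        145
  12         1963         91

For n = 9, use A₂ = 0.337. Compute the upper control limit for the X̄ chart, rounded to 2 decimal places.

2009.93

X̄̄ = (1977 + 1972 + 1960 + 1969 + 1976 + 1955 + 1972 + 1984 + 1980 + 1995 + 1971 + 1963) / 12 = 23674.0000 / 12 = 1972.8333
R̄ = (103 + 129 + 115 + 130 + 61 + 115 + 98 + 134 + 80 + 120 + 145 + 91) / 12 = 1321.0000 / 12 = 110.0833
UCL = X̄̄ + A₂·R̄ = 1972.8333 + 0.337 × 110.0833 = 2009.9314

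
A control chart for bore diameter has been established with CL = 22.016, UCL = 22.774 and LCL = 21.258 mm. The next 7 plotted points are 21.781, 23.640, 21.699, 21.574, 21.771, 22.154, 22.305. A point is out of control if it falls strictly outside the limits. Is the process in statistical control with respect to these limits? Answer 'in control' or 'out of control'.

out of control

Compare each point to [21.258, 22.774]: sample 2 = 23.640 > UCL.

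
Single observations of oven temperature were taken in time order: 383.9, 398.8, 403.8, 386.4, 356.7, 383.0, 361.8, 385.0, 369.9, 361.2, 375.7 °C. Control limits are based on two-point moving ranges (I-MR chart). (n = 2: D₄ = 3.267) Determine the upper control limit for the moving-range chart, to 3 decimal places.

Moving ranges: 14.9, 5.0, 17.4, 29.7, 26.3, 21.2, 23.2, 15.1, 8.7, 14.5; M̄R̄ = 176.0000 / 10 = 17.6000
UCL_MR = D₄·M̄R̄ = 3.267 × 17.6000 = 57.4992

57.499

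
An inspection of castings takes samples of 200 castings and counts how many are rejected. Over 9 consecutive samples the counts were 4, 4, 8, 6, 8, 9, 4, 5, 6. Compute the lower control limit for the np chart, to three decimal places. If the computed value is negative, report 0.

p̄ = Σdᵢ / (k·n) = 54 / (9 × 200) = 0.03000
LCL = np̄ − 3·√(np̄(1−p̄)) = 6.0000 − 3 × 2.4125 = -1.2374 → 0 (negative, so LCL = 0)

0.000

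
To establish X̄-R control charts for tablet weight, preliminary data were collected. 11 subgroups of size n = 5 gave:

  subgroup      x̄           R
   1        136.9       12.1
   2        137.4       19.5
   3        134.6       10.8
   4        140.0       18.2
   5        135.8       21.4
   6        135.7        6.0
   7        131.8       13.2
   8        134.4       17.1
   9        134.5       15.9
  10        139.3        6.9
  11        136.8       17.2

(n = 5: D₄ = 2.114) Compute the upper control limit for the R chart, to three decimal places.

30.422

R̄ = (12.1 + 19.5 + 10.8 + 18.2 + 21.4 + 6.0 + 13.2 + 17.1 + 15.9 + 6.9 + 17.2) / 11 = 158.3000 / 11 = 14.3909
UCL_R = D₄·R̄ = 2.114 × 14.3909 = 30.4224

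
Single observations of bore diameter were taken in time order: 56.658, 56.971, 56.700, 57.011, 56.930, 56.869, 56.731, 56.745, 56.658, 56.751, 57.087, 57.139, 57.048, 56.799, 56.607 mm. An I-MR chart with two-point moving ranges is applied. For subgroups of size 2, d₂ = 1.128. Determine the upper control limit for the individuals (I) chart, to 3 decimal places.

57.282

X̄ = (56.658 + 56.971 + 56.700 + 57.011 + 56.930 + 56.869 + 56.731 + 56.745 + 56.658 + 56.751 + 57.087 + 57.139 + 57.048 + 56.799 + 56.607) / 15 = 56.8469
Moving ranges: 0.313, 0.271, 0.311, 0.081, 0.061, 0.138, 0.014, 0.087, 0.093, 0.336, 0.052, 0.091, 0.249, 0.192; M̄R̄ = 2.2890 / 14 = 0.1635
UCL = X̄ + 3·M̄R̄/d₂ = 56.8469 + 3 × 0.1635 / 1.128 = 57.2818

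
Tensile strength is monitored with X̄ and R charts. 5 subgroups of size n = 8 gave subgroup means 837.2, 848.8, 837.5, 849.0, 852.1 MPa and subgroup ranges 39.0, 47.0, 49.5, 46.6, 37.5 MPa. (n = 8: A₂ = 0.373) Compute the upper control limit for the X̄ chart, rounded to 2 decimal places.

X̄̄ = (837.2 + 848.8 + 837.5 + 849.0 + 852.1) / 5 = 4224.6000 / 5 = 844.9200
R̄ = (39.0 + 47.0 + 49.5 + 46.6 + 37.5) / 5 = 219.6000 / 5 = 43.9200
UCL = X̄̄ + A₂·R̄ = 844.9200 + 0.373 × 43.9200 = 861.3022

861.30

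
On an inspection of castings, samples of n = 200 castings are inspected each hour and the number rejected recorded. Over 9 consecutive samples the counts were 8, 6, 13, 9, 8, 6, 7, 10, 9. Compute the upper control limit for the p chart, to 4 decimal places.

0.0849

p̄ = Σdᵢ / (k·n) = 76 / (9 × 200) = 0.04222
UCL = p̄ + 3·√(p̄(1−p̄)/n) = 0.04222 + 3 × √(0.04222×0.95778/200) = 0.04222 + 3 × 0.01422 = 0.08488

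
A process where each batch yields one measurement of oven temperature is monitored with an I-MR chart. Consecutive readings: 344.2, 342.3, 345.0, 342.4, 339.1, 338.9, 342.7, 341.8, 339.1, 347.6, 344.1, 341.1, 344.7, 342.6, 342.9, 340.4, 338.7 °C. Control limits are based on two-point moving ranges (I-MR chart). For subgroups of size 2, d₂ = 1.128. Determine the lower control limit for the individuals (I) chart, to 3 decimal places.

X̄ = (344.2 + 342.3 + 345.0 + 342.4 + 339.1 + 338.9 + 342.7 + 341.8 + 339.1 + 347.6 + 344.1 + 341.1 + 344.7 + 342.6 + 342.9 + 340.4 + 338.7) / 17 = 342.2118
Moving ranges: 1.9, 2.7, 2.6, 3.3, 0.2, 3.8, 0.9, 2.7, 8.5, 3.5, 3.0, 3.6, 2.1, 0.3, 2.5, 1.7; M̄R̄ = 43.3000 / 16 = 2.7062
LCL = X̄ − 3·M̄R̄/d₂ = 342.2118 − 3 × 2.7062 / 1.128 = 335.0143

335.014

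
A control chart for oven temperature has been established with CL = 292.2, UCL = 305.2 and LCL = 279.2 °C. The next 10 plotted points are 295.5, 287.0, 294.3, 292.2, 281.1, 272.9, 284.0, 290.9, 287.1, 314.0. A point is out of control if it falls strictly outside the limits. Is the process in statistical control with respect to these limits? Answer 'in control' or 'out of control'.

out of control

Compare each point to [279.2, 305.2]: sample 6 = 272.9 < LCL; sample 10 = 314.0 > UCL.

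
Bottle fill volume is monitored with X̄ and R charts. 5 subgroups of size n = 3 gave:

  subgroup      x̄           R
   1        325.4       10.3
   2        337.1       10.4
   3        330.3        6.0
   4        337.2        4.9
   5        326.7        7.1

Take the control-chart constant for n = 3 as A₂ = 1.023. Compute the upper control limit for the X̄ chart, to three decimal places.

X̄̄ = (325.4 + 337.1 + 330.3 + 337.2 + 326.7) / 5 = 1656.7000 / 5 = 331.3400
R̄ = (10.3 + 10.4 + 6.0 + 4.9 + 7.1) / 5 = 38.7000 / 5 = 7.7400
UCL = X̄̄ + A₂·R̄ = 331.3400 + 1.023 × 7.7400 = 339.2580

339.258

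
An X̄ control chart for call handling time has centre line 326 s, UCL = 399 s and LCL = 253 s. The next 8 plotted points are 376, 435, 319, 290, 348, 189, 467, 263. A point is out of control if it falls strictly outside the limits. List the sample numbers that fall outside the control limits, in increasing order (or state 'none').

Compare each point to [253, 399]: sample 2 = 435 > UCL; sample 6 = 189 < LCL; sample 7 = 467 > UCL.

2, 6, 7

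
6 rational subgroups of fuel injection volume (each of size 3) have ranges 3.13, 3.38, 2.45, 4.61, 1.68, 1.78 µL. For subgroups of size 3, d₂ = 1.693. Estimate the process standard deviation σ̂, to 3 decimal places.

R̄ = (3.13 + 3.38 + 2.45 + 4.61 + 1.68 + 1.78) / 6 = 2.8383
σ̂ = R̄ / d₂ = 2.8383 / 1.693 = 1.6765

1.677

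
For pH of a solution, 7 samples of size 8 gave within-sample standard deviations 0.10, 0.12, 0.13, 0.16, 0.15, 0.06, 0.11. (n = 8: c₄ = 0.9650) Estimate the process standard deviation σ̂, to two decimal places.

s̄ = (0.10 + 0.12 + 0.13 + 0.16 + 0.15 + 0.06 + 0.11) / 7 = 0.1186
σ̂ = s̄ / c₄ = 0.1186 / 0.9650 = 0.1229

0.12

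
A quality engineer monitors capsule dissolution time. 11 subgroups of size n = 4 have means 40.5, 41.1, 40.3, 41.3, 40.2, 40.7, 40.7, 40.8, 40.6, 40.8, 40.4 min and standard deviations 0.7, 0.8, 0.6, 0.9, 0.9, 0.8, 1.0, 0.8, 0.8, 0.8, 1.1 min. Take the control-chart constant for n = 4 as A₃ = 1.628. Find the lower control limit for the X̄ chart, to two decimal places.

X̄̄ = (40.5 + 41.1 + 40.3 + 41.3 + 40.2 + 40.7 + 40.7 + 40.8 + 40.6 + 40.8 + 40.4) / 11 = 40.6727
s̄ = (0.7 + 0.8 + 0.6 + 0.9 + 0.9 + 0.8 + 1.0 + 0.8 + 0.8 + 0.8 + 1.1) / 11 = 0.8364
LCL = X̄̄ − A₃·s̄ = 40.6727 − 1.628 × 0.8364 = 39.3111

39.31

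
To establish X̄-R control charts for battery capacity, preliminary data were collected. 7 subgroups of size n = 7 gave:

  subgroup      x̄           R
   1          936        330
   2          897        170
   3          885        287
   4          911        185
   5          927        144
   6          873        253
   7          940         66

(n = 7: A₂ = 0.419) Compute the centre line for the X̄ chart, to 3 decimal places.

909.857

X̄̄ = (936 + 897 + 885 + 911 + 927 + 873 + 940) / 7 = 6369.0000 / 7 = 909.8571
CL = X̄̄ = 909.8571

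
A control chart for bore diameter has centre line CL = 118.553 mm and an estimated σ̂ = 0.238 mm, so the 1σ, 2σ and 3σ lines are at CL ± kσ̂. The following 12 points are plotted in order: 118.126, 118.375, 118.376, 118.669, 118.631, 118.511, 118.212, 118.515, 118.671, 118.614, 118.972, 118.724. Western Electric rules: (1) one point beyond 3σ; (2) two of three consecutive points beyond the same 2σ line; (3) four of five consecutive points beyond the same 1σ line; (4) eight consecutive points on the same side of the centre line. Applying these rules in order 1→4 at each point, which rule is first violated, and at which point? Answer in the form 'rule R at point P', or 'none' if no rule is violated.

none

Zone of each point (C = within 1σ̂, B = 1σ̂–2σ̂, A = 2σ̂–3σ̂, * = beyond 3σ̂; sign = side of CL): 1:-B, 2:-C, 3:-C, 4:+C, 5:+C, 6:-C, 7:-B, 8:-C, 9:+C, 10:+C, 11:+B, 12:+C
No rule fires across all 12 points.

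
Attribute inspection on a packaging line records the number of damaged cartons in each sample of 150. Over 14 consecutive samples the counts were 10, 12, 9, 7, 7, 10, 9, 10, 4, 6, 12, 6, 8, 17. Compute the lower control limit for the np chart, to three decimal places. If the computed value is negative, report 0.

0.313

p̄ = Σdᵢ / (k·n) = 127 / (14 × 150) = 0.06048
LCL = np̄ − 3·√(np̄(1−p̄)) = 9.0714 − 3 × 2.9194 = 0.3133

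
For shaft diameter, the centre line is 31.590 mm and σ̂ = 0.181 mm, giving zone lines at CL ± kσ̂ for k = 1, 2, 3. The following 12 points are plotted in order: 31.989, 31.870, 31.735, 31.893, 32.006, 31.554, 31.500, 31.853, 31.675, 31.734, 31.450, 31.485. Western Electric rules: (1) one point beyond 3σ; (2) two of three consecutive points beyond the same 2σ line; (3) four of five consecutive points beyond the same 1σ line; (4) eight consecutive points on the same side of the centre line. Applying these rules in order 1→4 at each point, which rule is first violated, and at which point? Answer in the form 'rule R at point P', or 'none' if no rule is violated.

rule 3 at point 5

Zone of each point (C = within 1σ̂, B = 1σ̂–2σ̂, A = 2σ̂–3σ̂, * = beyond 3σ̂; sign = side of CL): 1:+A, 2:+B, 3:+C, 4:+B, 5:+A, 6:-C, 7:-C, 8:+B, 9:+C, 10:+C, 11:-C, 12:-C
Rule 3 (four of five consecutive points beyond the same 1σ limit) is satisfied at point 5.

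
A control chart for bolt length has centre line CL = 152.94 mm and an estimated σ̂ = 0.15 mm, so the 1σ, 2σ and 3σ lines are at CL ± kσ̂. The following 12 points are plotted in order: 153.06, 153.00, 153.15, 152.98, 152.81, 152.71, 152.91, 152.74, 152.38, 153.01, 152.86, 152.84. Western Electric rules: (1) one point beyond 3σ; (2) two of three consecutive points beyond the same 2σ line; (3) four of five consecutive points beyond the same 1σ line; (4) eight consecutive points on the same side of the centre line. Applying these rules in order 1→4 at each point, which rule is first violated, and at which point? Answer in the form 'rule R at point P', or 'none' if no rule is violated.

Zone of each point (C = within 1σ̂, B = 1σ̂–2σ̂, A = 2σ̂–3σ̂, * = beyond 3σ̂; sign = side of CL): 1:+C, 2:+C, 3:+B, 4:+C, 5:-C, 6:-B, 7:-C, 8:-B, 9:-*, 10:+C, 11:-C, 12:-C
Rule 1 (one point beyond the 3σ limits) is satisfied at point 9.

rule 1 at point 9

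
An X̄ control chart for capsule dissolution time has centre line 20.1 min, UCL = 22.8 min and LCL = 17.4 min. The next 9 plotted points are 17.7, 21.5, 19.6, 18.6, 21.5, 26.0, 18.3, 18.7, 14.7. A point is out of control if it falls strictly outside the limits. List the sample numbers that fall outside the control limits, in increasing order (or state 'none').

6, 9

Compare each point to [17.4, 22.8]: sample 6 = 26.0 > UCL; sample 9 = 14.7 < LCL.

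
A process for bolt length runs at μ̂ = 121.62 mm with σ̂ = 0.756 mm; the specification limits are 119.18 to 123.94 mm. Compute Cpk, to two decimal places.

1.02

Cpu = (USL − μ̂) / (3σ̂) = (123.94 − 121.62) / (3 × 0.756) = 1.0229; Cpl = (μ̂ − LSL) / (3σ̂) = (121.62 − 119.18) / (3 × 0.756) = 1.0758; Cpk = min(Cpu, Cpl) = 1.0229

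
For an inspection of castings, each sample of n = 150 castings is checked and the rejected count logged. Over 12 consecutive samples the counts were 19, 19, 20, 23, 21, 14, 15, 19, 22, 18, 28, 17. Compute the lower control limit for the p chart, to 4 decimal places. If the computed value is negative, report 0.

0.0480

p̄ = Σdᵢ / (k·n) = 235 / (12 × 150) = 0.13056
LCL = p̄ − 3·√(p̄(1−p̄)/n) = 0.13056 − 3 × 0.02751 = 0.04803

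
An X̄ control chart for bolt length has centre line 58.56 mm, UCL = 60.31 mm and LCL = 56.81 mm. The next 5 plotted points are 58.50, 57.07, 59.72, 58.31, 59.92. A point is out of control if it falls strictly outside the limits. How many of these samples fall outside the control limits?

0

All 5 points lie within [56.81, 60.31].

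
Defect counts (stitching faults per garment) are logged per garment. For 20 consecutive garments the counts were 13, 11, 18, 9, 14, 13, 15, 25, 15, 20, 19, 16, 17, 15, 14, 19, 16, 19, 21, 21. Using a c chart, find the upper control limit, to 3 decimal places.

c̄ = (13 + 11 + 18 + 9 + 14 + 13 + 15 + 25 + 15 + 20 + 19 + 16 + 17 + 15 + 14 + 19 + 16 + 19 + 21 + 21) / 20 = 330 / 20 = 16.5000
UCL = c̄ + 3√c̄ = 16.5000 + 3 × √16.5000 = 16.5000 + 3 × 4.0620 = 28.6861

28.686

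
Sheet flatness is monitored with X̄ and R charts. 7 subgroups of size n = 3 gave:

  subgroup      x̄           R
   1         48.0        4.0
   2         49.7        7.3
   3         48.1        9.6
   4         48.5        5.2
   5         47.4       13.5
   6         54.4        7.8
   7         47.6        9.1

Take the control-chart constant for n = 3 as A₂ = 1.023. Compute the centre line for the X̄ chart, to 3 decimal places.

X̄̄ = (48.0 + 49.7 + 48.1 + 48.5 + 47.4 + 54.4 + 47.6) / 7 = 343.7000 / 7 = 49.1000
CL = X̄̄ = 49.1000

49.100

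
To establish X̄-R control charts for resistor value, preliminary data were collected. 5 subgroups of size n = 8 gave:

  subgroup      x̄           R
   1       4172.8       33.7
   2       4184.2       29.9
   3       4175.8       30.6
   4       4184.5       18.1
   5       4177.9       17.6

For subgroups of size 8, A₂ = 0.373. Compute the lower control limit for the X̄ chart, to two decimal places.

X̄̄ = (4172.8 + 4184.2 + 4175.8 + 4184.5 + 4177.9) / 5 = 20895.2000 / 5 = 4179.0400
R̄ = (33.7 + 29.9 + 30.6 + 18.1 + 17.6) / 5 = 129.9000 / 5 = 25.9800
LCL = X̄̄ − A₂·R̄ = 4179.0400 − 0.373 × 25.9800 = 4169.3495

4169.35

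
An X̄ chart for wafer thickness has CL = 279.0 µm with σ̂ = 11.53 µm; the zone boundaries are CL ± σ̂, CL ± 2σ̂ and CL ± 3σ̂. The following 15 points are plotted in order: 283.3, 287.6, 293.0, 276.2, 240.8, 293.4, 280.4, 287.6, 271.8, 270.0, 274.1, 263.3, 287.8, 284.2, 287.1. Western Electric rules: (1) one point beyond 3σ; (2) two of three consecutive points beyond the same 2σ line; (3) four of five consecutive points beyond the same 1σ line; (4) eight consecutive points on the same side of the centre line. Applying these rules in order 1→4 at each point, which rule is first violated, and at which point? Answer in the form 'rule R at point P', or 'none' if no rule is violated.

Zone of each point (C = within 1σ̂, B = 1σ̂–2σ̂, A = 2σ̂–3σ̂, * = beyond 3σ̂; sign = side of CL): 1:+C, 2:+C, 3:+B, 4:-C, 5:-*, 6:+B, 7:+C, 8:+C, 9:-C, 10:-C, 11:-C, 12:-B, 13:+C, 14:+C, 15:+C
Rule 1 (one point beyond the 3σ limits) is satisfied at point 5.

rule 1 at point 5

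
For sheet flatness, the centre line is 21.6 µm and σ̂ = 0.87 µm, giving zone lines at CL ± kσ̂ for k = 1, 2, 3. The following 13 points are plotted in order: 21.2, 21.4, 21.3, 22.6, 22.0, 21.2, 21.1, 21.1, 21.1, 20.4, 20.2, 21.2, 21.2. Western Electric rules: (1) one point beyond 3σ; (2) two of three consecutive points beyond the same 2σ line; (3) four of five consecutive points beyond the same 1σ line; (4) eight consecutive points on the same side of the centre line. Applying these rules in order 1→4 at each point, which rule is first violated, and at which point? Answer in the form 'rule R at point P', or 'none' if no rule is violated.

rule 4 at point 13

Zone of each point (C = within 1σ̂, B = 1σ̂–2σ̂, A = 2σ̂–3σ̂, * = beyond 3σ̂; sign = side of CL): 1:-C, 2:-C, 3:-C, 4:+B, 5:+C, 6:-C, 7:-C, 8:-C, 9:-C, 10:-B, 11:-B, 12:-C, 13:-C
Rule 4 (eight consecutive points on the same side of the centre line) is satisfied at point 13.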